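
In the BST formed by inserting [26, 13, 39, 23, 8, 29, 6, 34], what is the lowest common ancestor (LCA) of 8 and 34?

Tree insertion order: [26, 13, 39, 23, 8, 29, 6, 34]
Tree (level-order array): [26, 13, 39, 8, 23, 29, None, 6, None, None, None, None, 34]
In a BST, the LCA of p=8, q=34 is the first node v on the
root-to-leaf path with p <= v <= q (go left if both < v, right if both > v).
Walk from root:
  at 26: 8 <= 26 <= 34, this is the LCA
LCA = 26


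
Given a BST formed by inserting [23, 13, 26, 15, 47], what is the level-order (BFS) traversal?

Tree insertion order: [23, 13, 26, 15, 47]
Tree (level-order array): [23, 13, 26, None, 15, None, 47]
BFS from the root, enqueuing left then right child of each popped node:
  queue [23] -> pop 23, enqueue [13, 26], visited so far: [23]
  queue [13, 26] -> pop 13, enqueue [15], visited so far: [23, 13]
  queue [26, 15] -> pop 26, enqueue [47], visited so far: [23, 13, 26]
  queue [15, 47] -> pop 15, enqueue [none], visited so far: [23, 13, 26, 15]
  queue [47] -> pop 47, enqueue [none], visited so far: [23, 13, 26, 15, 47]
Result: [23, 13, 26, 15, 47]


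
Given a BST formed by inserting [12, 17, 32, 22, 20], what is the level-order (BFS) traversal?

Tree insertion order: [12, 17, 32, 22, 20]
Tree (level-order array): [12, None, 17, None, 32, 22, None, 20]
BFS from the root, enqueuing left then right child of each popped node:
  queue [12] -> pop 12, enqueue [17], visited so far: [12]
  queue [17] -> pop 17, enqueue [32], visited so far: [12, 17]
  queue [32] -> pop 32, enqueue [22], visited so far: [12, 17, 32]
  queue [22] -> pop 22, enqueue [20], visited so far: [12, 17, 32, 22]
  queue [20] -> pop 20, enqueue [none], visited so far: [12, 17, 32, 22, 20]
Result: [12, 17, 32, 22, 20]


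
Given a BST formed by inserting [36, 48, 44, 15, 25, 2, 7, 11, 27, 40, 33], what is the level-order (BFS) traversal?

Tree insertion order: [36, 48, 44, 15, 25, 2, 7, 11, 27, 40, 33]
Tree (level-order array): [36, 15, 48, 2, 25, 44, None, None, 7, None, 27, 40, None, None, 11, None, 33]
BFS from the root, enqueuing left then right child of each popped node:
  queue [36] -> pop 36, enqueue [15, 48], visited so far: [36]
  queue [15, 48] -> pop 15, enqueue [2, 25], visited so far: [36, 15]
  queue [48, 2, 25] -> pop 48, enqueue [44], visited so far: [36, 15, 48]
  queue [2, 25, 44] -> pop 2, enqueue [7], visited so far: [36, 15, 48, 2]
  queue [25, 44, 7] -> pop 25, enqueue [27], visited so far: [36, 15, 48, 2, 25]
  queue [44, 7, 27] -> pop 44, enqueue [40], visited so far: [36, 15, 48, 2, 25, 44]
  queue [7, 27, 40] -> pop 7, enqueue [11], visited so far: [36, 15, 48, 2, 25, 44, 7]
  queue [27, 40, 11] -> pop 27, enqueue [33], visited so far: [36, 15, 48, 2, 25, 44, 7, 27]
  queue [40, 11, 33] -> pop 40, enqueue [none], visited so far: [36, 15, 48, 2, 25, 44, 7, 27, 40]
  queue [11, 33] -> pop 11, enqueue [none], visited so far: [36, 15, 48, 2, 25, 44, 7, 27, 40, 11]
  queue [33] -> pop 33, enqueue [none], visited so far: [36, 15, 48, 2, 25, 44, 7, 27, 40, 11, 33]
Result: [36, 15, 48, 2, 25, 44, 7, 27, 40, 11, 33]


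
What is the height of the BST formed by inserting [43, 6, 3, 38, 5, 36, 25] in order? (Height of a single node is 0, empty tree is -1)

Insertion order: [43, 6, 3, 38, 5, 36, 25]
Tree (level-order array): [43, 6, None, 3, 38, None, 5, 36, None, None, None, 25]
Compute height bottom-up (empty subtree = -1):
  height(5) = 1 + max(-1, -1) = 0
  height(3) = 1 + max(-1, 0) = 1
  height(25) = 1 + max(-1, -1) = 0
  height(36) = 1 + max(0, -1) = 1
  height(38) = 1 + max(1, -1) = 2
  height(6) = 1 + max(1, 2) = 3
  height(43) = 1 + max(3, -1) = 4
Height = 4


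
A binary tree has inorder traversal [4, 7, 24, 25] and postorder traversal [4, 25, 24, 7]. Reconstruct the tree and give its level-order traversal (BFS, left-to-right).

Inorder:   [4, 7, 24, 25]
Postorder: [4, 25, 24, 7]
Algorithm: postorder visits root last, so walk postorder right-to-left;
each value is the root of the current inorder slice — split it at that
value, recurse on the right subtree first, then the left.
Recursive splits:
  root=7; inorder splits into left=[4], right=[24, 25]
  root=24; inorder splits into left=[], right=[25]
  root=25; inorder splits into left=[], right=[]
  root=4; inorder splits into left=[], right=[]
Reconstructed level-order: [7, 4, 24, 25]


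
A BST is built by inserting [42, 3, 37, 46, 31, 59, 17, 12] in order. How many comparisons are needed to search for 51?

Search path for 51: 42 -> 46 -> 59
Found: False
Comparisons: 3


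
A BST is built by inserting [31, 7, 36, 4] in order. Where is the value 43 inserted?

Starting tree (level order): [31, 7, 36, 4]
Insertion path: 31 -> 36
Result: insert 43 as right child of 36
Final tree (level order): [31, 7, 36, 4, None, None, 43]


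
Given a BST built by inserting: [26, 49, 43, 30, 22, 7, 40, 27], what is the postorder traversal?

Tree insertion order: [26, 49, 43, 30, 22, 7, 40, 27]
Tree (level-order array): [26, 22, 49, 7, None, 43, None, None, None, 30, None, 27, 40]
Postorder traversal: [7, 22, 27, 40, 30, 43, 49, 26]


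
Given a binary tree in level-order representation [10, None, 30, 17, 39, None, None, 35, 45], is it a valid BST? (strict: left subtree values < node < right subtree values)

Level-order array: [10, None, 30, 17, 39, None, None, 35, 45]
Validate using subtree bounds (lo, hi): at each node, require lo < value < hi,
then recurse left with hi=value and right with lo=value.
Preorder trace (stopping at first violation):
  at node 10 with bounds (-inf, +inf): OK
  at node 30 with bounds (10, +inf): OK
  at node 17 with bounds (10, 30): OK
  at node 39 with bounds (30, +inf): OK
  at node 35 with bounds (30, 39): OK
  at node 45 with bounds (39, +inf): OK
No violation found at any node.
Result: Valid BST


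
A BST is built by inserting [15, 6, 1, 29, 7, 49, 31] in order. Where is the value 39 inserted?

Starting tree (level order): [15, 6, 29, 1, 7, None, 49, None, None, None, None, 31]
Insertion path: 15 -> 29 -> 49 -> 31
Result: insert 39 as right child of 31
Final tree (level order): [15, 6, 29, 1, 7, None, 49, None, None, None, None, 31, None, None, 39]


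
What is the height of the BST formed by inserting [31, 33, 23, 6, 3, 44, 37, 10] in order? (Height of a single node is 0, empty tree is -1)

Insertion order: [31, 33, 23, 6, 3, 44, 37, 10]
Tree (level-order array): [31, 23, 33, 6, None, None, 44, 3, 10, 37]
Compute height bottom-up (empty subtree = -1):
  height(3) = 1 + max(-1, -1) = 0
  height(10) = 1 + max(-1, -1) = 0
  height(6) = 1 + max(0, 0) = 1
  height(23) = 1 + max(1, -1) = 2
  height(37) = 1 + max(-1, -1) = 0
  height(44) = 1 + max(0, -1) = 1
  height(33) = 1 + max(-1, 1) = 2
  height(31) = 1 + max(2, 2) = 3
Height = 3


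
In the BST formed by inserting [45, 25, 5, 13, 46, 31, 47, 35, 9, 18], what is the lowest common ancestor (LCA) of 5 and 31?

Tree insertion order: [45, 25, 5, 13, 46, 31, 47, 35, 9, 18]
Tree (level-order array): [45, 25, 46, 5, 31, None, 47, None, 13, None, 35, None, None, 9, 18]
In a BST, the LCA of p=5, q=31 is the first node v on the
root-to-leaf path with p <= v <= q (go left if both < v, right if both > v).
Walk from root:
  at 45: both 5 and 31 < 45, go left
  at 25: 5 <= 25 <= 31, this is the LCA
LCA = 25


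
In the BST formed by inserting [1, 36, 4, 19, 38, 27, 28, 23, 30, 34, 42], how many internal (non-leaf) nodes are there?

Tree built from: [1, 36, 4, 19, 38, 27, 28, 23, 30, 34, 42]
Tree (level-order array): [1, None, 36, 4, 38, None, 19, None, 42, None, 27, None, None, 23, 28, None, None, None, 30, None, 34]
Rule: An internal node has at least one child.
Per-node child counts:
  node 1: 1 child(ren)
  node 36: 2 child(ren)
  node 4: 1 child(ren)
  node 19: 1 child(ren)
  node 27: 2 child(ren)
  node 23: 0 child(ren)
  node 28: 1 child(ren)
  node 30: 1 child(ren)
  node 34: 0 child(ren)
  node 38: 1 child(ren)
  node 42: 0 child(ren)
Matching nodes: [1, 36, 4, 19, 27, 28, 30, 38]
Count of internal (non-leaf) nodes: 8


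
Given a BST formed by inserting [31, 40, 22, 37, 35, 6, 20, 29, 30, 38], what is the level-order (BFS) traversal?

Tree insertion order: [31, 40, 22, 37, 35, 6, 20, 29, 30, 38]
Tree (level-order array): [31, 22, 40, 6, 29, 37, None, None, 20, None, 30, 35, 38]
BFS from the root, enqueuing left then right child of each popped node:
  queue [31] -> pop 31, enqueue [22, 40], visited so far: [31]
  queue [22, 40] -> pop 22, enqueue [6, 29], visited so far: [31, 22]
  queue [40, 6, 29] -> pop 40, enqueue [37], visited so far: [31, 22, 40]
  queue [6, 29, 37] -> pop 6, enqueue [20], visited so far: [31, 22, 40, 6]
  queue [29, 37, 20] -> pop 29, enqueue [30], visited so far: [31, 22, 40, 6, 29]
  queue [37, 20, 30] -> pop 37, enqueue [35, 38], visited so far: [31, 22, 40, 6, 29, 37]
  queue [20, 30, 35, 38] -> pop 20, enqueue [none], visited so far: [31, 22, 40, 6, 29, 37, 20]
  queue [30, 35, 38] -> pop 30, enqueue [none], visited so far: [31, 22, 40, 6, 29, 37, 20, 30]
  queue [35, 38] -> pop 35, enqueue [none], visited so far: [31, 22, 40, 6, 29, 37, 20, 30, 35]
  queue [38] -> pop 38, enqueue [none], visited so far: [31, 22, 40, 6, 29, 37, 20, 30, 35, 38]
Result: [31, 22, 40, 6, 29, 37, 20, 30, 35, 38]


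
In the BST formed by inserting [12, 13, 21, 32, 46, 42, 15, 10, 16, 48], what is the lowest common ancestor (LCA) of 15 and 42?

Tree insertion order: [12, 13, 21, 32, 46, 42, 15, 10, 16, 48]
Tree (level-order array): [12, 10, 13, None, None, None, 21, 15, 32, None, 16, None, 46, None, None, 42, 48]
In a BST, the LCA of p=15, q=42 is the first node v on the
root-to-leaf path with p <= v <= q (go left if both < v, right if both > v).
Walk from root:
  at 12: both 15 and 42 > 12, go right
  at 13: both 15 and 42 > 13, go right
  at 21: 15 <= 21 <= 42, this is the LCA
LCA = 21


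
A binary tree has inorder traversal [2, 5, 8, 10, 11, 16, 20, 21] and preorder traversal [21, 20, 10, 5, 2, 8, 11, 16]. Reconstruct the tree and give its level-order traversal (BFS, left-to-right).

Inorder:  [2, 5, 8, 10, 11, 16, 20, 21]
Preorder: [21, 20, 10, 5, 2, 8, 11, 16]
Algorithm: preorder visits root first, so consume preorder in order;
for each root, split the current inorder slice at that value into
left-subtree inorder and right-subtree inorder, then recurse.
Recursive splits:
  root=21; inorder splits into left=[2, 5, 8, 10, 11, 16, 20], right=[]
  root=20; inorder splits into left=[2, 5, 8, 10, 11, 16], right=[]
  root=10; inorder splits into left=[2, 5, 8], right=[11, 16]
  root=5; inorder splits into left=[2], right=[8]
  root=2; inorder splits into left=[], right=[]
  root=8; inorder splits into left=[], right=[]
  root=11; inorder splits into left=[], right=[16]
  root=16; inorder splits into left=[], right=[]
Reconstructed level-order: [21, 20, 10, 5, 11, 2, 8, 16]


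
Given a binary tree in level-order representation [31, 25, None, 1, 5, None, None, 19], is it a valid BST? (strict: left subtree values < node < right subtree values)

Level-order array: [31, 25, None, 1, 5, None, None, 19]
Validate using subtree bounds (lo, hi): at each node, require lo < value < hi,
then recurse left with hi=value and right with lo=value.
Preorder trace (stopping at first violation):
  at node 31 with bounds (-inf, +inf): OK
  at node 25 with bounds (-inf, 31): OK
  at node 1 with bounds (-inf, 25): OK
  at node 5 with bounds (25, 31): VIOLATION
Node 5 violates its bound: not (25 < 5 < 31).
Result: Not a valid BST


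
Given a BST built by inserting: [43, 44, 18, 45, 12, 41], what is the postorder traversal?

Tree insertion order: [43, 44, 18, 45, 12, 41]
Tree (level-order array): [43, 18, 44, 12, 41, None, 45]
Postorder traversal: [12, 41, 18, 45, 44, 43]


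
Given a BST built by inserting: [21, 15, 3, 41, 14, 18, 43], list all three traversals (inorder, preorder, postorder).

Tree insertion order: [21, 15, 3, 41, 14, 18, 43]
Tree (level-order array): [21, 15, 41, 3, 18, None, 43, None, 14]
Inorder (L, root, R): [3, 14, 15, 18, 21, 41, 43]
Preorder (root, L, R): [21, 15, 3, 14, 18, 41, 43]
Postorder (L, R, root): [14, 3, 18, 15, 43, 41, 21]


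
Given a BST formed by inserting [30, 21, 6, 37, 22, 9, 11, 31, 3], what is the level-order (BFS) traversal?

Tree insertion order: [30, 21, 6, 37, 22, 9, 11, 31, 3]
Tree (level-order array): [30, 21, 37, 6, 22, 31, None, 3, 9, None, None, None, None, None, None, None, 11]
BFS from the root, enqueuing left then right child of each popped node:
  queue [30] -> pop 30, enqueue [21, 37], visited so far: [30]
  queue [21, 37] -> pop 21, enqueue [6, 22], visited so far: [30, 21]
  queue [37, 6, 22] -> pop 37, enqueue [31], visited so far: [30, 21, 37]
  queue [6, 22, 31] -> pop 6, enqueue [3, 9], visited so far: [30, 21, 37, 6]
  queue [22, 31, 3, 9] -> pop 22, enqueue [none], visited so far: [30, 21, 37, 6, 22]
  queue [31, 3, 9] -> pop 31, enqueue [none], visited so far: [30, 21, 37, 6, 22, 31]
  queue [3, 9] -> pop 3, enqueue [none], visited so far: [30, 21, 37, 6, 22, 31, 3]
  queue [9] -> pop 9, enqueue [11], visited so far: [30, 21, 37, 6, 22, 31, 3, 9]
  queue [11] -> pop 11, enqueue [none], visited so far: [30, 21, 37, 6, 22, 31, 3, 9, 11]
Result: [30, 21, 37, 6, 22, 31, 3, 9, 11]


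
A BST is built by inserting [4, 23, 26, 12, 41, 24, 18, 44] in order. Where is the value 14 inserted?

Starting tree (level order): [4, None, 23, 12, 26, None, 18, 24, 41, None, None, None, None, None, 44]
Insertion path: 4 -> 23 -> 12 -> 18
Result: insert 14 as left child of 18
Final tree (level order): [4, None, 23, 12, 26, None, 18, 24, 41, 14, None, None, None, None, 44]


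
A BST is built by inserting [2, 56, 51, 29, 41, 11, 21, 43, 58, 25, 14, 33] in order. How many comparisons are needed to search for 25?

Search path for 25: 2 -> 56 -> 51 -> 29 -> 11 -> 21 -> 25
Found: True
Comparisons: 7


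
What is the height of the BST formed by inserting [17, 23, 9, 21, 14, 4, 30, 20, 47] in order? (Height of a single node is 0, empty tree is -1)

Insertion order: [17, 23, 9, 21, 14, 4, 30, 20, 47]
Tree (level-order array): [17, 9, 23, 4, 14, 21, 30, None, None, None, None, 20, None, None, 47]
Compute height bottom-up (empty subtree = -1):
  height(4) = 1 + max(-1, -1) = 0
  height(14) = 1 + max(-1, -1) = 0
  height(9) = 1 + max(0, 0) = 1
  height(20) = 1 + max(-1, -1) = 0
  height(21) = 1 + max(0, -1) = 1
  height(47) = 1 + max(-1, -1) = 0
  height(30) = 1 + max(-1, 0) = 1
  height(23) = 1 + max(1, 1) = 2
  height(17) = 1 + max(1, 2) = 3
Height = 3


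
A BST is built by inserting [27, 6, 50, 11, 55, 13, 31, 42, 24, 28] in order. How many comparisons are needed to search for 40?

Search path for 40: 27 -> 50 -> 31 -> 42
Found: False
Comparisons: 4


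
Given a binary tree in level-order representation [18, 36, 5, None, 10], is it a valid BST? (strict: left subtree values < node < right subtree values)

Level-order array: [18, 36, 5, None, 10]
Validate using subtree bounds (lo, hi): at each node, require lo < value < hi,
then recurse left with hi=value and right with lo=value.
Preorder trace (stopping at first violation):
  at node 18 with bounds (-inf, +inf): OK
  at node 36 with bounds (-inf, 18): VIOLATION
Node 36 violates its bound: not (-inf < 36 < 18).
Result: Not a valid BST


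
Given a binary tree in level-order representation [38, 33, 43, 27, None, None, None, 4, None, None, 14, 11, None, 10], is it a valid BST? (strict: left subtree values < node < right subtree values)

Level-order array: [38, 33, 43, 27, None, None, None, 4, None, None, 14, 11, None, 10]
Validate using subtree bounds (lo, hi): at each node, require lo < value < hi,
then recurse left with hi=value and right with lo=value.
Preorder trace (stopping at first violation):
  at node 38 with bounds (-inf, +inf): OK
  at node 33 with bounds (-inf, 38): OK
  at node 27 with bounds (-inf, 33): OK
  at node 4 with bounds (-inf, 27): OK
  at node 14 with bounds (4, 27): OK
  at node 11 with bounds (4, 14): OK
  at node 10 with bounds (4, 11): OK
  at node 43 with bounds (38, +inf): OK
No violation found at any node.
Result: Valid BST


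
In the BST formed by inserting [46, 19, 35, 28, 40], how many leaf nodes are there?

Tree built from: [46, 19, 35, 28, 40]
Tree (level-order array): [46, 19, None, None, 35, 28, 40]
Rule: A leaf has 0 children.
Per-node child counts:
  node 46: 1 child(ren)
  node 19: 1 child(ren)
  node 35: 2 child(ren)
  node 28: 0 child(ren)
  node 40: 0 child(ren)
Matching nodes: [28, 40]
Count of leaf nodes: 2


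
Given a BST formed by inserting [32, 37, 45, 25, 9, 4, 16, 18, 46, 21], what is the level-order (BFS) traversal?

Tree insertion order: [32, 37, 45, 25, 9, 4, 16, 18, 46, 21]
Tree (level-order array): [32, 25, 37, 9, None, None, 45, 4, 16, None, 46, None, None, None, 18, None, None, None, 21]
BFS from the root, enqueuing left then right child of each popped node:
  queue [32] -> pop 32, enqueue [25, 37], visited so far: [32]
  queue [25, 37] -> pop 25, enqueue [9], visited so far: [32, 25]
  queue [37, 9] -> pop 37, enqueue [45], visited so far: [32, 25, 37]
  queue [9, 45] -> pop 9, enqueue [4, 16], visited so far: [32, 25, 37, 9]
  queue [45, 4, 16] -> pop 45, enqueue [46], visited so far: [32, 25, 37, 9, 45]
  queue [4, 16, 46] -> pop 4, enqueue [none], visited so far: [32, 25, 37, 9, 45, 4]
  queue [16, 46] -> pop 16, enqueue [18], visited so far: [32, 25, 37, 9, 45, 4, 16]
  queue [46, 18] -> pop 46, enqueue [none], visited so far: [32, 25, 37, 9, 45, 4, 16, 46]
  queue [18] -> pop 18, enqueue [21], visited so far: [32, 25, 37, 9, 45, 4, 16, 46, 18]
  queue [21] -> pop 21, enqueue [none], visited so far: [32, 25, 37, 9, 45, 4, 16, 46, 18, 21]
Result: [32, 25, 37, 9, 45, 4, 16, 46, 18, 21]


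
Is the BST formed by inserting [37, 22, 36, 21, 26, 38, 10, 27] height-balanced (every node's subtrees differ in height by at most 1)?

Tree (level-order array): [37, 22, 38, 21, 36, None, None, 10, None, 26, None, None, None, None, 27]
Definition: a tree is height-balanced if, at every node, |h(left) - h(right)| <= 1 (empty subtree has height -1).
Bottom-up per-node check:
  node 10: h_left=-1, h_right=-1, diff=0 [OK], height=0
  node 21: h_left=0, h_right=-1, diff=1 [OK], height=1
  node 27: h_left=-1, h_right=-1, diff=0 [OK], height=0
  node 26: h_left=-1, h_right=0, diff=1 [OK], height=1
  node 36: h_left=1, h_right=-1, diff=2 [FAIL (|1--1|=2 > 1)], height=2
  node 22: h_left=1, h_right=2, diff=1 [OK], height=3
  node 38: h_left=-1, h_right=-1, diff=0 [OK], height=0
  node 37: h_left=3, h_right=0, diff=3 [FAIL (|3-0|=3 > 1)], height=4
Node 36 violates the condition: |1 - -1| = 2 > 1.
Result: Not balanced


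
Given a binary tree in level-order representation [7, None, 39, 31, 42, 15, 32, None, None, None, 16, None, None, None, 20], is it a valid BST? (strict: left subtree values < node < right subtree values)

Level-order array: [7, None, 39, 31, 42, 15, 32, None, None, None, 16, None, None, None, 20]
Validate using subtree bounds (lo, hi): at each node, require lo < value < hi,
then recurse left with hi=value and right with lo=value.
Preorder trace (stopping at first violation):
  at node 7 with bounds (-inf, +inf): OK
  at node 39 with bounds (7, +inf): OK
  at node 31 with bounds (7, 39): OK
  at node 15 with bounds (7, 31): OK
  at node 16 with bounds (15, 31): OK
  at node 20 with bounds (16, 31): OK
  at node 32 with bounds (31, 39): OK
  at node 42 with bounds (39, +inf): OK
No violation found at any node.
Result: Valid BST


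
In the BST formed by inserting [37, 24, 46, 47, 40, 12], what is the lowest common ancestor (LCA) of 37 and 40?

Tree insertion order: [37, 24, 46, 47, 40, 12]
Tree (level-order array): [37, 24, 46, 12, None, 40, 47]
In a BST, the LCA of p=37, q=40 is the first node v on the
root-to-leaf path with p <= v <= q (go left if both < v, right if both > v).
Walk from root:
  at 37: 37 <= 37 <= 40, this is the LCA
LCA = 37


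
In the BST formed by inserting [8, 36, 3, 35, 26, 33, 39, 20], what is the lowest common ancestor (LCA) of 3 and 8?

Tree insertion order: [8, 36, 3, 35, 26, 33, 39, 20]
Tree (level-order array): [8, 3, 36, None, None, 35, 39, 26, None, None, None, 20, 33]
In a BST, the LCA of p=3, q=8 is the first node v on the
root-to-leaf path with p <= v <= q (go left if both < v, right if both > v).
Walk from root:
  at 8: 3 <= 8 <= 8, this is the LCA
LCA = 8


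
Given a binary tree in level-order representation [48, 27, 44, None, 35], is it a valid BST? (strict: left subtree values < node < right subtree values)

Level-order array: [48, 27, 44, None, 35]
Validate using subtree bounds (lo, hi): at each node, require lo < value < hi,
then recurse left with hi=value and right with lo=value.
Preorder trace (stopping at first violation):
  at node 48 with bounds (-inf, +inf): OK
  at node 27 with bounds (-inf, 48): OK
  at node 35 with bounds (27, 48): OK
  at node 44 with bounds (48, +inf): VIOLATION
Node 44 violates its bound: not (48 < 44 < +inf).
Result: Not a valid BST


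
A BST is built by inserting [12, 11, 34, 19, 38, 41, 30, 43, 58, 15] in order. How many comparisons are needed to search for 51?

Search path for 51: 12 -> 34 -> 38 -> 41 -> 43 -> 58
Found: False
Comparisons: 6


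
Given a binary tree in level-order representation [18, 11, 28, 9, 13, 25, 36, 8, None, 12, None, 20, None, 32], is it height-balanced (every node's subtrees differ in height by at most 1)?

Tree (level-order array): [18, 11, 28, 9, 13, 25, 36, 8, None, 12, None, 20, None, 32]
Definition: a tree is height-balanced if, at every node, |h(left) - h(right)| <= 1 (empty subtree has height -1).
Bottom-up per-node check:
  node 8: h_left=-1, h_right=-1, diff=0 [OK], height=0
  node 9: h_left=0, h_right=-1, diff=1 [OK], height=1
  node 12: h_left=-1, h_right=-1, diff=0 [OK], height=0
  node 13: h_left=0, h_right=-1, diff=1 [OK], height=1
  node 11: h_left=1, h_right=1, diff=0 [OK], height=2
  node 20: h_left=-1, h_right=-1, diff=0 [OK], height=0
  node 25: h_left=0, h_right=-1, diff=1 [OK], height=1
  node 32: h_left=-1, h_right=-1, diff=0 [OK], height=0
  node 36: h_left=0, h_right=-1, diff=1 [OK], height=1
  node 28: h_left=1, h_right=1, diff=0 [OK], height=2
  node 18: h_left=2, h_right=2, diff=0 [OK], height=3
All nodes satisfy the balance condition.
Result: Balanced


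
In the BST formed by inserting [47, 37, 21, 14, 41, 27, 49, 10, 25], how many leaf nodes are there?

Tree built from: [47, 37, 21, 14, 41, 27, 49, 10, 25]
Tree (level-order array): [47, 37, 49, 21, 41, None, None, 14, 27, None, None, 10, None, 25]
Rule: A leaf has 0 children.
Per-node child counts:
  node 47: 2 child(ren)
  node 37: 2 child(ren)
  node 21: 2 child(ren)
  node 14: 1 child(ren)
  node 10: 0 child(ren)
  node 27: 1 child(ren)
  node 25: 0 child(ren)
  node 41: 0 child(ren)
  node 49: 0 child(ren)
Matching nodes: [10, 25, 41, 49]
Count of leaf nodes: 4


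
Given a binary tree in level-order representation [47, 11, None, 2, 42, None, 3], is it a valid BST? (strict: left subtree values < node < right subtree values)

Level-order array: [47, 11, None, 2, 42, None, 3]
Validate using subtree bounds (lo, hi): at each node, require lo < value < hi,
then recurse left with hi=value and right with lo=value.
Preorder trace (stopping at first violation):
  at node 47 with bounds (-inf, +inf): OK
  at node 11 with bounds (-inf, 47): OK
  at node 2 with bounds (-inf, 11): OK
  at node 3 with bounds (2, 11): OK
  at node 42 with bounds (11, 47): OK
No violation found at any node.
Result: Valid BST


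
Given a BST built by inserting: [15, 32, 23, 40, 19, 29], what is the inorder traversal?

Tree insertion order: [15, 32, 23, 40, 19, 29]
Tree (level-order array): [15, None, 32, 23, 40, 19, 29]
Inorder traversal: [15, 19, 23, 29, 32, 40]


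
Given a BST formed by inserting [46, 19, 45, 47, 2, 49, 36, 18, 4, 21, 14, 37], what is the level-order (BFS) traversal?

Tree insertion order: [46, 19, 45, 47, 2, 49, 36, 18, 4, 21, 14, 37]
Tree (level-order array): [46, 19, 47, 2, 45, None, 49, None, 18, 36, None, None, None, 4, None, 21, 37, None, 14]
BFS from the root, enqueuing left then right child of each popped node:
  queue [46] -> pop 46, enqueue [19, 47], visited so far: [46]
  queue [19, 47] -> pop 19, enqueue [2, 45], visited so far: [46, 19]
  queue [47, 2, 45] -> pop 47, enqueue [49], visited so far: [46, 19, 47]
  queue [2, 45, 49] -> pop 2, enqueue [18], visited so far: [46, 19, 47, 2]
  queue [45, 49, 18] -> pop 45, enqueue [36], visited so far: [46, 19, 47, 2, 45]
  queue [49, 18, 36] -> pop 49, enqueue [none], visited so far: [46, 19, 47, 2, 45, 49]
  queue [18, 36] -> pop 18, enqueue [4], visited so far: [46, 19, 47, 2, 45, 49, 18]
  queue [36, 4] -> pop 36, enqueue [21, 37], visited so far: [46, 19, 47, 2, 45, 49, 18, 36]
  queue [4, 21, 37] -> pop 4, enqueue [14], visited so far: [46, 19, 47, 2, 45, 49, 18, 36, 4]
  queue [21, 37, 14] -> pop 21, enqueue [none], visited so far: [46, 19, 47, 2, 45, 49, 18, 36, 4, 21]
  queue [37, 14] -> pop 37, enqueue [none], visited so far: [46, 19, 47, 2, 45, 49, 18, 36, 4, 21, 37]
  queue [14] -> pop 14, enqueue [none], visited so far: [46, 19, 47, 2, 45, 49, 18, 36, 4, 21, 37, 14]
Result: [46, 19, 47, 2, 45, 49, 18, 36, 4, 21, 37, 14]


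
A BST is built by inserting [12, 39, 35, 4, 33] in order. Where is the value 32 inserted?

Starting tree (level order): [12, 4, 39, None, None, 35, None, 33]
Insertion path: 12 -> 39 -> 35 -> 33
Result: insert 32 as left child of 33
Final tree (level order): [12, 4, 39, None, None, 35, None, 33, None, 32]


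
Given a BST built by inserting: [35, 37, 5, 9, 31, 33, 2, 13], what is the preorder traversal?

Tree insertion order: [35, 37, 5, 9, 31, 33, 2, 13]
Tree (level-order array): [35, 5, 37, 2, 9, None, None, None, None, None, 31, 13, 33]
Preorder traversal: [35, 5, 2, 9, 31, 13, 33, 37]


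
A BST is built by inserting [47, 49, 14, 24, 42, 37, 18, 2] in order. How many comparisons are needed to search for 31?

Search path for 31: 47 -> 14 -> 24 -> 42 -> 37
Found: False
Comparisons: 5


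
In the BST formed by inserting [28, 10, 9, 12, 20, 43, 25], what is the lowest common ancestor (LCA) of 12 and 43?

Tree insertion order: [28, 10, 9, 12, 20, 43, 25]
Tree (level-order array): [28, 10, 43, 9, 12, None, None, None, None, None, 20, None, 25]
In a BST, the LCA of p=12, q=43 is the first node v on the
root-to-leaf path with p <= v <= q (go left if both < v, right if both > v).
Walk from root:
  at 28: 12 <= 28 <= 43, this is the LCA
LCA = 28


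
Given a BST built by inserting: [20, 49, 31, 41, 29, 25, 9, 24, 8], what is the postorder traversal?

Tree insertion order: [20, 49, 31, 41, 29, 25, 9, 24, 8]
Tree (level-order array): [20, 9, 49, 8, None, 31, None, None, None, 29, 41, 25, None, None, None, 24]
Postorder traversal: [8, 9, 24, 25, 29, 41, 31, 49, 20]


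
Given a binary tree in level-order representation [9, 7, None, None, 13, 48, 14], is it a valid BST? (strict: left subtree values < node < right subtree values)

Level-order array: [9, 7, None, None, 13, 48, 14]
Validate using subtree bounds (lo, hi): at each node, require lo < value < hi,
then recurse left with hi=value and right with lo=value.
Preorder trace (stopping at first violation):
  at node 9 with bounds (-inf, +inf): OK
  at node 7 with bounds (-inf, 9): OK
  at node 13 with bounds (7, 9): VIOLATION
Node 13 violates its bound: not (7 < 13 < 9).
Result: Not a valid BST


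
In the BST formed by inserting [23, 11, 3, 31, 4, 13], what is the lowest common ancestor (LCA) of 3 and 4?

Tree insertion order: [23, 11, 3, 31, 4, 13]
Tree (level-order array): [23, 11, 31, 3, 13, None, None, None, 4]
In a BST, the LCA of p=3, q=4 is the first node v on the
root-to-leaf path with p <= v <= q (go left if both < v, right if both > v).
Walk from root:
  at 23: both 3 and 4 < 23, go left
  at 11: both 3 and 4 < 11, go left
  at 3: 3 <= 3 <= 4, this is the LCA
LCA = 3


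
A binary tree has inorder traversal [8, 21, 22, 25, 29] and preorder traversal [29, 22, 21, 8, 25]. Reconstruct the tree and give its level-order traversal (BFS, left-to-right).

Inorder:  [8, 21, 22, 25, 29]
Preorder: [29, 22, 21, 8, 25]
Algorithm: preorder visits root first, so consume preorder in order;
for each root, split the current inorder slice at that value into
left-subtree inorder and right-subtree inorder, then recurse.
Recursive splits:
  root=29; inorder splits into left=[8, 21, 22, 25], right=[]
  root=22; inorder splits into left=[8, 21], right=[25]
  root=21; inorder splits into left=[8], right=[]
  root=8; inorder splits into left=[], right=[]
  root=25; inorder splits into left=[], right=[]
Reconstructed level-order: [29, 22, 21, 25, 8]


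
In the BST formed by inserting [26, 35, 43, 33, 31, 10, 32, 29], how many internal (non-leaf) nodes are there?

Tree built from: [26, 35, 43, 33, 31, 10, 32, 29]
Tree (level-order array): [26, 10, 35, None, None, 33, 43, 31, None, None, None, 29, 32]
Rule: An internal node has at least one child.
Per-node child counts:
  node 26: 2 child(ren)
  node 10: 0 child(ren)
  node 35: 2 child(ren)
  node 33: 1 child(ren)
  node 31: 2 child(ren)
  node 29: 0 child(ren)
  node 32: 0 child(ren)
  node 43: 0 child(ren)
Matching nodes: [26, 35, 33, 31]
Count of internal (non-leaf) nodes: 4


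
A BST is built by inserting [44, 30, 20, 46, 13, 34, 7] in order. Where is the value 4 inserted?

Starting tree (level order): [44, 30, 46, 20, 34, None, None, 13, None, None, None, 7]
Insertion path: 44 -> 30 -> 20 -> 13 -> 7
Result: insert 4 as left child of 7
Final tree (level order): [44, 30, 46, 20, 34, None, None, 13, None, None, None, 7, None, 4]


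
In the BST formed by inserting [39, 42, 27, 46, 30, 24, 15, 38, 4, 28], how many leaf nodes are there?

Tree built from: [39, 42, 27, 46, 30, 24, 15, 38, 4, 28]
Tree (level-order array): [39, 27, 42, 24, 30, None, 46, 15, None, 28, 38, None, None, 4]
Rule: A leaf has 0 children.
Per-node child counts:
  node 39: 2 child(ren)
  node 27: 2 child(ren)
  node 24: 1 child(ren)
  node 15: 1 child(ren)
  node 4: 0 child(ren)
  node 30: 2 child(ren)
  node 28: 0 child(ren)
  node 38: 0 child(ren)
  node 42: 1 child(ren)
  node 46: 0 child(ren)
Matching nodes: [4, 28, 38, 46]
Count of leaf nodes: 4


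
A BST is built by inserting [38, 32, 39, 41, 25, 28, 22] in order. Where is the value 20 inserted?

Starting tree (level order): [38, 32, 39, 25, None, None, 41, 22, 28]
Insertion path: 38 -> 32 -> 25 -> 22
Result: insert 20 as left child of 22
Final tree (level order): [38, 32, 39, 25, None, None, 41, 22, 28, None, None, 20]


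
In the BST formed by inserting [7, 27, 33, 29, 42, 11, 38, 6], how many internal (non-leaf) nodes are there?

Tree built from: [7, 27, 33, 29, 42, 11, 38, 6]
Tree (level-order array): [7, 6, 27, None, None, 11, 33, None, None, 29, 42, None, None, 38]
Rule: An internal node has at least one child.
Per-node child counts:
  node 7: 2 child(ren)
  node 6: 0 child(ren)
  node 27: 2 child(ren)
  node 11: 0 child(ren)
  node 33: 2 child(ren)
  node 29: 0 child(ren)
  node 42: 1 child(ren)
  node 38: 0 child(ren)
Matching nodes: [7, 27, 33, 42]
Count of internal (non-leaf) nodes: 4


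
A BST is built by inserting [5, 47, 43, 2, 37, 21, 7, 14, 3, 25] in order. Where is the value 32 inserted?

Starting tree (level order): [5, 2, 47, None, 3, 43, None, None, None, 37, None, 21, None, 7, 25, None, 14]
Insertion path: 5 -> 47 -> 43 -> 37 -> 21 -> 25
Result: insert 32 as right child of 25
Final tree (level order): [5, 2, 47, None, 3, 43, None, None, None, 37, None, 21, None, 7, 25, None, 14, None, 32]


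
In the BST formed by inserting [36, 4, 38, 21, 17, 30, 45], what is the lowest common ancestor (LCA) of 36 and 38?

Tree insertion order: [36, 4, 38, 21, 17, 30, 45]
Tree (level-order array): [36, 4, 38, None, 21, None, 45, 17, 30]
In a BST, the LCA of p=36, q=38 is the first node v on the
root-to-leaf path with p <= v <= q (go left if both < v, right if both > v).
Walk from root:
  at 36: 36 <= 36 <= 38, this is the LCA
LCA = 36


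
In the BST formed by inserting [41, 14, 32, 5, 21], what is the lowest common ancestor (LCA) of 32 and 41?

Tree insertion order: [41, 14, 32, 5, 21]
Tree (level-order array): [41, 14, None, 5, 32, None, None, 21]
In a BST, the LCA of p=32, q=41 is the first node v on the
root-to-leaf path with p <= v <= q (go left if both < v, right if both > v).
Walk from root:
  at 41: 32 <= 41 <= 41, this is the LCA
LCA = 41


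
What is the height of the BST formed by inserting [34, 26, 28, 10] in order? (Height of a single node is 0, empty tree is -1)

Insertion order: [34, 26, 28, 10]
Tree (level-order array): [34, 26, None, 10, 28]
Compute height bottom-up (empty subtree = -1):
  height(10) = 1 + max(-1, -1) = 0
  height(28) = 1 + max(-1, -1) = 0
  height(26) = 1 + max(0, 0) = 1
  height(34) = 1 + max(1, -1) = 2
Height = 2


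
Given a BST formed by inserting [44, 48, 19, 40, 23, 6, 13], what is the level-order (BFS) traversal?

Tree insertion order: [44, 48, 19, 40, 23, 6, 13]
Tree (level-order array): [44, 19, 48, 6, 40, None, None, None, 13, 23]
BFS from the root, enqueuing left then right child of each popped node:
  queue [44] -> pop 44, enqueue [19, 48], visited so far: [44]
  queue [19, 48] -> pop 19, enqueue [6, 40], visited so far: [44, 19]
  queue [48, 6, 40] -> pop 48, enqueue [none], visited so far: [44, 19, 48]
  queue [6, 40] -> pop 6, enqueue [13], visited so far: [44, 19, 48, 6]
  queue [40, 13] -> pop 40, enqueue [23], visited so far: [44, 19, 48, 6, 40]
  queue [13, 23] -> pop 13, enqueue [none], visited so far: [44, 19, 48, 6, 40, 13]
  queue [23] -> pop 23, enqueue [none], visited so far: [44, 19, 48, 6, 40, 13, 23]
Result: [44, 19, 48, 6, 40, 13, 23]


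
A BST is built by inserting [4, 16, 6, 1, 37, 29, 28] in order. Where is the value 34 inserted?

Starting tree (level order): [4, 1, 16, None, None, 6, 37, None, None, 29, None, 28]
Insertion path: 4 -> 16 -> 37 -> 29
Result: insert 34 as right child of 29
Final tree (level order): [4, 1, 16, None, None, 6, 37, None, None, 29, None, 28, 34]


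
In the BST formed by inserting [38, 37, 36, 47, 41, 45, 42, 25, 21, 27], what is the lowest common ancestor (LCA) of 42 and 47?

Tree insertion order: [38, 37, 36, 47, 41, 45, 42, 25, 21, 27]
Tree (level-order array): [38, 37, 47, 36, None, 41, None, 25, None, None, 45, 21, 27, 42]
In a BST, the LCA of p=42, q=47 is the first node v on the
root-to-leaf path with p <= v <= q (go left if both < v, right if both > v).
Walk from root:
  at 38: both 42 and 47 > 38, go right
  at 47: 42 <= 47 <= 47, this is the LCA
LCA = 47


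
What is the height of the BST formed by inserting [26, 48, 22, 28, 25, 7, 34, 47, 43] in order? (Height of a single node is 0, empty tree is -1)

Insertion order: [26, 48, 22, 28, 25, 7, 34, 47, 43]
Tree (level-order array): [26, 22, 48, 7, 25, 28, None, None, None, None, None, None, 34, None, 47, 43]
Compute height bottom-up (empty subtree = -1):
  height(7) = 1 + max(-1, -1) = 0
  height(25) = 1 + max(-1, -1) = 0
  height(22) = 1 + max(0, 0) = 1
  height(43) = 1 + max(-1, -1) = 0
  height(47) = 1 + max(0, -1) = 1
  height(34) = 1 + max(-1, 1) = 2
  height(28) = 1 + max(-1, 2) = 3
  height(48) = 1 + max(3, -1) = 4
  height(26) = 1 + max(1, 4) = 5
Height = 5


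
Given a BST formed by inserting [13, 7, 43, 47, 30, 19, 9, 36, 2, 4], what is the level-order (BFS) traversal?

Tree insertion order: [13, 7, 43, 47, 30, 19, 9, 36, 2, 4]
Tree (level-order array): [13, 7, 43, 2, 9, 30, 47, None, 4, None, None, 19, 36]
BFS from the root, enqueuing left then right child of each popped node:
  queue [13] -> pop 13, enqueue [7, 43], visited so far: [13]
  queue [7, 43] -> pop 7, enqueue [2, 9], visited so far: [13, 7]
  queue [43, 2, 9] -> pop 43, enqueue [30, 47], visited so far: [13, 7, 43]
  queue [2, 9, 30, 47] -> pop 2, enqueue [4], visited so far: [13, 7, 43, 2]
  queue [9, 30, 47, 4] -> pop 9, enqueue [none], visited so far: [13, 7, 43, 2, 9]
  queue [30, 47, 4] -> pop 30, enqueue [19, 36], visited so far: [13, 7, 43, 2, 9, 30]
  queue [47, 4, 19, 36] -> pop 47, enqueue [none], visited so far: [13, 7, 43, 2, 9, 30, 47]
  queue [4, 19, 36] -> pop 4, enqueue [none], visited so far: [13, 7, 43, 2, 9, 30, 47, 4]
  queue [19, 36] -> pop 19, enqueue [none], visited so far: [13, 7, 43, 2, 9, 30, 47, 4, 19]
  queue [36] -> pop 36, enqueue [none], visited so far: [13, 7, 43, 2, 9, 30, 47, 4, 19, 36]
Result: [13, 7, 43, 2, 9, 30, 47, 4, 19, 36]


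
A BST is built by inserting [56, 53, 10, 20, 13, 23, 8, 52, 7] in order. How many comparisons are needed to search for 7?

Search path for 7: 56 -> 53 -> 10 -> 8 -> 7
Found: True
Comparisons: 5


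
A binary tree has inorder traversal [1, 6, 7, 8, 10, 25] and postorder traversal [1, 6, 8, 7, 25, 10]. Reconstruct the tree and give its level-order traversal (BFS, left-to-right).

Inorder:   [1, 6, 7, 8, 10, 25]
Postorder: [1, 6, 8, 7, 25, 10]
Algorithm: postorder visits root last, so walk postorder right-to-left;
each value is the root of the current inorder slice — split it at that
value, recurse on the right subtree first, then the left.
Recursive splits:
  root=10; inorder splits into left=[1, 6, 7, 8], right=[25]
  root=25; inorder splits into left=[], right=[]
  root=7; inorder splits into left=[1, 6], right=[8]
  root=8; inorder splits into left=[], right=[]
  root=6; inorder splits into left=[1], right=[]
  root=1; inorder splits into left=[], right=[]
Reconstructed level-order: [10, 7, 25, 6, 8, 1]


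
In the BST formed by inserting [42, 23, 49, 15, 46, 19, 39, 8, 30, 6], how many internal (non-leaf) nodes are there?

Tree built from: [42, 23, 49, 15, 46, 19, 39, 8, 30, 6]
Tree (level-order array): [42, 23, 49, 15, 39, 46, None, 8, 19, 30, None, None, None, 6]
Rule: An internal node has at least one child.
Per-node child counts:
  node 42: 2 child(ren)
  node 23: 2 child(ren)
  node 15: 2 child(ren)
  node 8: 1 child(ren)
  node 6: 0 child(ren)
  node 19: 0 child(ren)
  node 39: 1 child(ren)
  node 30: 0 child(ren)
  node 49: 1 child(ren)
  node 46: 0 child(ren)
Matching nodes: [42, 23, 15, 8, 39, 49]
Count of internal (non-leaf) nodes: 6


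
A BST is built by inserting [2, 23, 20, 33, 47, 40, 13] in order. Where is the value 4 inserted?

Starting tree (level order): [2, None, 23, 20, 33, 13, None, None, 47, None, None, 40]
Insertion path: 2 -> 23 -> 20 -> 13
Result: insert 4 as left child of 13
Final tree (level order): [2, None, 23, 20, 33, 13, None, None, 47, 4, None, 40]


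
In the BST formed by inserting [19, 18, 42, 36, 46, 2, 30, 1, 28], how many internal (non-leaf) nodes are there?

Tree built from: [19, 18, 42, 36, 46, 2, 30, 1, 28]
Tree (level-order array): [19, 18, 42, 2, None, 36, 46, 1, None, 30, None, None, None, None, None, 28]
Rule: An internal node has at least one child.
Per-node child counts:
  node 19: 2 child(ren)
  node 18: 1 child(ren)
  node 2: 1 child(ren)
  node 1: 0 child(ren)
  node 42: 2 child(ren)
  node 36: 1 child(ren)
  node 30: 1 child(ren)
  node 28: 0 child(ren)
  node 46: 0 child(ren)
Matching nodes: [19, 18, 2, 42, 36, 30]
Count of internal (non-leaf) nodes: 6


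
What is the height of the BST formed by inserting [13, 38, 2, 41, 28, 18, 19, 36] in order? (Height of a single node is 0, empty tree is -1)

Insertion order: [13, 38, 2, 41, 28, 18, 19, 36]
Tree (level-order array): [13, 2, 38, None, None, 28, 41, 18, 36, None, None, None, 19]
Compute height bottom-up (empty subtree = -1):
  height(2) = 1 + max(-1, -1) = 0
  height(19) = 1 + max(-1, -1) = 0
  height(18) = 1 + max(-1, 0) = 1
  height(36) = 1 + max(-1, -1) = 0
  height(28) = 1 + max(1, 0) = 2
  height(41) = 1 + max(-1, -1) = 0
  height(38) = 1 + max(2, 0) = 3
  height(13) = 1 + max(0, 3) = 4
Height = 4


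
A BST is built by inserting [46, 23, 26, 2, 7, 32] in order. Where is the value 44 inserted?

Starting tree (level order): [46, 23, None, 2, 26, None, 7, None, 32]
Insertion path: 46 -> 23 -> 26 -> 32
Result: insert 44 as right child of 32
Final tree (level order): [46, 23, None, 2, 26, None, 7, None, 32, None, None, None, 44]


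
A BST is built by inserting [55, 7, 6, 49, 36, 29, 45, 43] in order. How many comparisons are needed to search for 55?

Search path for 55: 55
Found: True
Comparisons: 1
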